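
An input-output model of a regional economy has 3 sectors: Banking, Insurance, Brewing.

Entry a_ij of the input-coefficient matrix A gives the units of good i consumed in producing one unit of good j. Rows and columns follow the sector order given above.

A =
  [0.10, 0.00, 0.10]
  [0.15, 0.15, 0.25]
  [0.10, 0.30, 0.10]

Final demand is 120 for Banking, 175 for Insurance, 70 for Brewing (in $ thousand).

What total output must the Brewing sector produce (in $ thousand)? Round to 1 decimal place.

x_3 = 191.4

I − A =
  [   0.90     0.00    -0.10]
  [  -0.15     0.85    -0.25]
  [  -0.10    -0.30     0.90]
Cofactors of I−A, C_ij = (−1)^(i+j)·(minor ij) (rows/columns in the sector order above):
  C_11 = (0.85)(0.90) − (-0.25)(-0.30) = 0.6900
  C_12 = −[(-0.15)(0.90) − (-0.25)(-0.10)] = 0.1600
  C_13 = (-0.15)(-0.30) − (0.85)(-0.10) = 0.1300
  C_21 = −[(0.00)(0.90) − (-0.10)(-0.30)] = 0.0300
  C_22 = (0.90)(0.90) − (-0.10)(-0.10) = 0.8000
  C_23 = −[(0.90)(-0.30) − (0.00)(-0.10)] = 0.2700
  C_31 = (0.00)(-0.25) − (-0.10)(0.85) = 0.0850
  C_32 = −[(0.90)(-0.25) − (-0.10)(-0.15)] = 0.2400
  C_33 = (0.90)(0.85) − (0.00)(-0.15) = 0.7650
det(I−A) = Σ_j (I−A)_1j·C_1j = (0.90)(0.6900) + (0.00)(0.1600) + (-0.10)(0.1300) = 0.6080
adj(I−A) = Cᵀ =
  [ 0.6900   0.0300   0.0850]
  [ 0.1600   0.8000   0.2400]
  [ 0.1300   0.2700   0.7650]
(I − A)⁻¹ = adj(I−A) / det(I−A) ≈
  [   1.1349     0.0493     0.1398]
  [   0.2632     1.3158     0.3947]
  [   0.2138     0.4441     1.2582]
x = (I − A)⁻¹ d = adj(I−A)·d / det(I−A), with det(I−A) = 0.6080:
  x_1 = (0.6900·120 + 0.0300·175 + 0.0850·70) / 0.6080 = 94.00 / 0.6080 ≈ 154.6
  x_2 = (0.1600·120 + 0.8000·175 + 0.2400·70) / 0.6080 = 176.00 / 0.6080 ≈ 289.5
  x_3 = (0.1300·120 + 0.2700·175 + 0.7650·70) / 0.6080 = 116.40 / 0.6080 ≈ 191.4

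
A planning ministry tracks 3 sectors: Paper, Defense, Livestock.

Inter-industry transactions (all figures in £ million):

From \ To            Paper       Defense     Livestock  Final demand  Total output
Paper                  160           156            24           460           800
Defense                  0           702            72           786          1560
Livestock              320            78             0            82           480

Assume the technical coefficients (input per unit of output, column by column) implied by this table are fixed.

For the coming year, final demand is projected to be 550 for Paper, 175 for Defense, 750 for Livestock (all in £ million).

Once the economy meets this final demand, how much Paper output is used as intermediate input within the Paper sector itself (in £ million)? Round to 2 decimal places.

Technical coefficients a_ij = z_ij / X_j:
  a_11 = 160/800 = 0.20, a_21 = 0/800 = 0.00, a_31 = 320/800 = 0.40
  a_12 = 156/1560 = 0.10, a_22 = 702/1560 = 0.45, a_32 = 78/1560 = 0.05
  a_13 = 24/480 = 0.05, a_23 = 72/480 = 0.15, a_33 = 0/480 = 0.00
I − A =
  [   0.80    -0.10    -0.05]
  [   0.00     0.55    -0.15]
  [  -0.40    -0.05     1.00]
Cofactors of I−A, C_ij = (−1)^(i+j)·(minor ij) (rows/columns in the sector order above):
  C_11 = (0.55)(1.00) − (-0.15)(-0.05) = 0.5425
  C_12 = −[(0.00)(1.00) − (-0.15)(-0.40)] = 0.0600
  C_13 = (0.00)(-0.05) − (0.55)(-0.40) = 0.2200
  C_21 = −[(-0.10)(1.00) − (-0.05)(-0.05)] = 0.1025
  C_22 = (0.80)(1.00) − (-0.05)(-0.40) = 0.7800
  C_23 = −[(0.80)(-0.05) − (-0.10)(-0.40)] = 0.0800
  C_31 = (-0.10)(-0.15) − (-0.05)(0.55) = 0.0425
  C_32 = −[(0.80)(-0.15) − (-0.05)(0.00)] = 0.1200
  C_33 = (0.80)(0.55) − (-0.10)(0.00) = 0.4400
det(I−A) = Σ_j (I−A)_1j·C_1j = (0.80)(0.5425) + (-0.10)(0.0600) + (-0.05)(0.2200) = 0.4170
adj(I−A) = Cᵀ =
  [ 0.5425   0.1025   0.0425]
  [ 0.0600   0.7800   0.1200]
  [ 0.2200   0.0800   0.4400]
(I − A)⁻¹ = adj(I−A) / det(I−A) ≈
  [   1.3010     0.2458     0.1019]
  [   0.1439     1.8705     0.2878]
  [   0.5276     0.1918     1.0552]
First solve x = (I − A)⁻¹ d = adj(I−A)·d / det(I−A); in particular x_1 = (0.5425·550 + 0.1025·175 + 0.0425·750) / 0.4170 = 348.1875 / 0.4170 ≈ 834.9820.
Intermediate flow from 1 to 1: z_11 = a_11 · x_1 = 0.20 × 348.1875 / 0.4170 = 69.6375 / 0.4170 ≈ 167.00.

z_11 = 167.00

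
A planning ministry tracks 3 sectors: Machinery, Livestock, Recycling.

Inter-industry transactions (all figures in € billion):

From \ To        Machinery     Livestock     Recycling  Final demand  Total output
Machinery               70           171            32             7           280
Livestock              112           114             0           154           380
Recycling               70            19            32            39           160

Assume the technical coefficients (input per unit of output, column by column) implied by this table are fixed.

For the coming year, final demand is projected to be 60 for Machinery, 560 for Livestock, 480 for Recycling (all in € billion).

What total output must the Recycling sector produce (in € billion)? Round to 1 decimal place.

Technical coefficients a_ij = z_ij / X_j:
  a_MM = 70/280 = 0.25, a_LM = 112/280 = 0.40, a_RM = 70/280 = 0.25
  a_ML = 171/380 = 0.45, a_LL = 114/380 = 0.30, a_RL = 19/380 = 0.05
  a_MR = 32/160 = 0.20, a_LR = 0/160 = 0.00, a_RR = 32/160 = 0.20
I − A =
  [   0.75    -0.45    -0.20]
  [  -0.40     0.70     0.00]
  [  -0.25    -0.05     0.80]
Cofactors of I−A, C_ij = (−1)^(i+j)·(minor ij) (rows/columns in the sector order above):
  C_11 = (0.70)(0.80) − (0.00)(-0.05) = 0.5600
  C_12 = −[(-0.40)(0.80) − (0.00)(-0.25)] = 0.3200
  C_13 = (-0.40)(-0.05) − (0.70)(-0.25) = 0.1950
  C_21 = −[(-0.45)(0.80) − (-0.20)(-0.05)] = 0.3700
  C_22 = (0.75)(0.80) − (-0.20)(-0.25) = 0.5500
  C_23 = −[(0.75)(-0.05) − (-0.45)(-0.25)] = 0.1500
  C_31 = (-0.45)(0.00) − (-0.20)(0.70) = 0.1400
  C_32 = −[(0.75)(0.00) − (-0.20)(-0.40)] = 0.0800
  C_33 = (0.75)(0.70) − (-0.45)(-0.40) = 0.3450
det(I−A) = Σ_j (I−A)_1j·C_1j = (0.75)(0.5600) + (-0.45)(0.3200) + (-0.20)(0.1950) = 0.2370
adj(I−A) = Cᵀ =
  [ 0.5600   0.3700   0.1400]
  [ 0.3200   0.5500   0.0800]
  [ 0.1950   0.1500   0.3450]
(I − A)⁻¹ = adj(I−A) / det(I−A) ≈
  [   2.3629     1.5612     0.5907]
  [   1.3502     2.3207     0.3376]
  [   0.8228     0.6329     1.4557]
x = (I − A)⁻¹ d = adj(I−A)·d / det(I−A), with det(I−A) = 0.2370:
  x_M = (0.5600·60 + 0.3700·560 + 0.1400·480) / 0.2370 = 308.00 / 0.2370 ≈ 1299.6
  x_L = (0.3200·60 + 0.5500·560 + 0.0800·480) / 0.2370 = 365.60 / 0.2370 ≈ 1542.6
  x_R = (0.1950·60 + 0.1500·560 + 0.3450·480) / 0.2370 = 261.30 / 0.2370 ≈ 1102.5

x_R = 1102.5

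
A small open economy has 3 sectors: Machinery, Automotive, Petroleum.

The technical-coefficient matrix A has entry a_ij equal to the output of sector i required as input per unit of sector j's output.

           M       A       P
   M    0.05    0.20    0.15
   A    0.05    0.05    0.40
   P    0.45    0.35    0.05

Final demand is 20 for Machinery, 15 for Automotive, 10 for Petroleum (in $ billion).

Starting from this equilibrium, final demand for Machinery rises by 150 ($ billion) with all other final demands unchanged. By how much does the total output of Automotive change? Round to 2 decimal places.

Δx_A = 55.75

I − A =
  [   0.95    -0.20    -0.15]
  [  -0.05     0.95    -0.40]
  [  -0.45    -0.35     0.95]
Cofactors of I−A, C_ij = (−1)^(i+j)·(minor ij) (rows/columns in the sector order above):
  C_11 = (0.95)(0.95) − (-0.40)(-0.35) = 0.7625
  C_12 = −[(-0.05)(0.95) − (-0.40)(-0.45)] = 0.2275
  C_13 = (-0.05)(-0.35) − (0.95)(-0.45) = 0.4450
  C_21 = −[(-0.20)(0.95) − (-0.15)(-0.35)] = 0.2425
  C_22 = (0.95)(0.95) − (-0.15)(-0.45) = 0.8350
  C_23 = −[(0.95)(-0.35) − (-0.20)(-0.45)] = 0.4225
  C_31 = (-0.20)(-0.40) − (-0.15)(0.95) = 0.2225
  C_32 = −[(0.95)(-0.40) − (-0.15)(-0.05)] = 0.3875
  C_33 = (0.95)(0.95) − (-0.20)(-0.05) = 0.8925
det(I−A) = Σ_j (I−A)_1j·C_1j = (0.95)(0.7625) + (-0.20)(0.2275) + (-0.15)(0.4450) = 0.612125
adj(I−A) = Cᵀ =
  [ 0.7625   0.2425   0.2225]
  [ 0.2275   0.8350   0.3875]
  [ 0.4450   0.4225   0.8925]
(I − A)⁻¹ = adj(I−A) / det(I−A) ≈
  [   1.2457     0.3962     0.3635]
  [   0.3717     1.3641     0.6330]
  [   0.7270     0.6902     1.4580]
Δx = (I − A)⁻¹ Δd with Δd having +150 in the Machinery component and 0 elsewhere.
So Δx_A = L_AM · (+150), where L_AM = adj(I−A)_AM / det(I−A) = 0.2275 / 0.612125.
Δx_A = 0.2275 × (+150) / 0.612125 = 34.125 / 0.612125 ≈ 55.75.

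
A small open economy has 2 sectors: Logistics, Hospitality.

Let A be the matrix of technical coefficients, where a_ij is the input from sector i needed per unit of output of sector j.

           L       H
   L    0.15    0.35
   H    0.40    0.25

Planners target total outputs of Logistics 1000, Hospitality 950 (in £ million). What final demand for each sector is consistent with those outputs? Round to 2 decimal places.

I − A =
  [   0.85    -0.35]
  [  -0.40     0.75]
d = (I − A) x:
  d_L = (+0.85)·1000 + (-0.35)·950 = 517.50
  d_H = (-0.40)·1000 + (+0.75)·950 = 312.50

d_L = 517.50, d_H = 312.50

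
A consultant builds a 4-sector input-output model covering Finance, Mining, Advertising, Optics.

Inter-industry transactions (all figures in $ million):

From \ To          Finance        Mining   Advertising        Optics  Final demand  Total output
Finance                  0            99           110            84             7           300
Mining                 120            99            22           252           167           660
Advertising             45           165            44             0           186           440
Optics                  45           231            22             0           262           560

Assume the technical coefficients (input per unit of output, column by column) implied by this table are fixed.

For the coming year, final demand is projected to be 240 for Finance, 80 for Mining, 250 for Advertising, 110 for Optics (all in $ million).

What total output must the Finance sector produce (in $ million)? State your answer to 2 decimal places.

Technical coefficients a_ij = z_ij / X_j:
  a_FF = 0/300 = 0.00, a_MF = 120/300 = 0.40, a_AF = 45/300 = 0.15, a_OF = 45/300 = 0.15
  a_FM = 99/660 = 0.15, a_MM = 99/660 = 0.15, a_AM = 165/660 = 0.25, a_OM = 231/660 = 0.35
  a_FA = 110/440 = 0.25, a_MA = 22/440 = 0.05, a_AA = 44/440 = 0.10, a_OA = 22/440 = 0.05
  a_FO = 84/560 = 0.15, a_MO = 252/560 = 0.45, a_AO = 0/560 = 0.00, a_OO = 0/560 = 0.00
I − A =
  [   1.00    -0.15    -0.25    -0.15]
  [  -0.40     0.85    -0.05    -0.45]
  [  -0.15    -0.25     0.90     0.00]
  [  -0.15    -0.35    -0.05     1.00]
Compute the cofactors C_ij = (−1)^(i+j)·(3×3 minor ij) of I−A; the adjugate is their transpose:
adj(I−A) = Cᵀ =
  [ 0.605125   0.246625   0.193000   0.201750]
  [ 0.431625   0.841125   0.191250   0.443250]
  [ 0.220750   0.274750   0.582250   0.156750]
  [ 0.252875   0.345125   0.125000   0.640500]
det(I−A) = Σ_j (I−A)_1j·C_1j = (1.00)(0.605125) + (-0.15)(0.431625) + (-0.25)(0.220750) + (-0.15)(0.252875) = 0.4472625
(I − A)⁻¹ = adj(I−A) / det(I−A) ≈
  [   1.3530     0.5514     0.4315     0.4511]
  [   0.9650     1.8806     0.4276     0.9910]
  [   0.4936     0.6143     1.3018     0.3505]
  [   0.5654     0.7716     0.2795     1.4320]
x = (I − A)⁻¹ d = adj(I−A)·d / det(I−A), with det(I−A) = 0.4472625:
  x_F = (0.605125·240 + 0.246625·80 + 0.193000·250 + 0.201750·110) / 0.4472625 = 235.4025 / 0.4472625 ≈ 526.32
  x_M = (0.431625·240 + 0.841125·80 + 0.191250·250 + 0.443250·110) / 0.4472625 = 267.45 / 0.4472625 ≈ 597.97
  x_A = (0.220750·240 + 0.274750·80 + 0.582250·250 + 0.156750·110) / 0.4472625 = 237.765 / 0.4472625 ≈ 531.60
  x_O = (0.252875·240 + 0.345125·80 + 0.125000·250 + 0.640500·110) / 0.4472625 = 190.005 / 0.4472625 ≈ 424.82

x_F = 526.32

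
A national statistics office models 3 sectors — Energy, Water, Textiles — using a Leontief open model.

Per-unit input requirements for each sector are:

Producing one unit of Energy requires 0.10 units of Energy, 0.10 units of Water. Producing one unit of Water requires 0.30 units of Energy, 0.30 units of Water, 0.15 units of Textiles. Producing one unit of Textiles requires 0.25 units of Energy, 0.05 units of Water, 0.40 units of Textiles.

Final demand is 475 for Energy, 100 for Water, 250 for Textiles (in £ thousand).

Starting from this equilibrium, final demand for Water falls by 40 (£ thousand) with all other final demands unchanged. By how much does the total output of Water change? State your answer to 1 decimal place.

I − A =
  [   0.90    -0.30    -0.25]
  [  -0.10     0.70    -0.05]
  [   0.00    -0.15     0.60]
Cofactors of I−A, C_ij = (−1)^(i+j)·(minor ij) (rows/columns in the sector order above):
  C_11 = (0.70)(0.60) − (-0.05)(-0.15) = 0.4125
  C_12 = −[(-0.10)(0.60) − (-0.05)(0.00)] = 0.0600
  C_13 = (-0.10)(-0.15) − (0.70)(0.00) = 0.0150
  C_21 = −[(-0.30)(0.60) − (-0.25)(-0.15)] = 0.2175
  C_22 = (0.90)(0.60) − (-0.25)(0.00) = 0.5400
  C_23 = −[(0.90)(-0.15) − (-0.30)(0.00)] = 0.1350
  C_31 = (-0.30)(-0.05) − (-0.25)(0.70) = 0.1900
  C_32 = −[(0.90)(-0.05) − (-0.25)(-0.10)] = 0.0700
  C_33 = (0.90)(0.70) − (-0.30)(-0.10) = 0.6000
det(I−A) = Σ_j (I−A)_1j·C_1j = (0.90)(0.4125) + (-0.30)(0.0600) + (-0.25)(0.0150) = 0.3495
adj(I−A) = Cᵀ =
  [ 0.4125   0.2175   0.1900]
  [ 0.0600   0.5400   0.0700]
  [ 0.0150   0.1350   0.6000]
(I − A)⁻¹ = adj(I−A) / det(I−A) ≈
  [   1.1803     0.6223     0.5436]
  [   0.1717     1.5451     0.2003]
  [   0.0429     0.3863     1.7167]
Δx = (I − A)⁻¹ Δd with Δd having -40 in the Water component and 0 elsewhere.
So Δx_W = L_WW · (-40), where L_WW = adj(I−A)_WW / det(I−A) = 0.5400 / 0.3495.
Δx_W = 0.5400 × (-40) / 0.3495 = -21.60 / 0.3495 ≈ -61.8.

Δx_W = -61.8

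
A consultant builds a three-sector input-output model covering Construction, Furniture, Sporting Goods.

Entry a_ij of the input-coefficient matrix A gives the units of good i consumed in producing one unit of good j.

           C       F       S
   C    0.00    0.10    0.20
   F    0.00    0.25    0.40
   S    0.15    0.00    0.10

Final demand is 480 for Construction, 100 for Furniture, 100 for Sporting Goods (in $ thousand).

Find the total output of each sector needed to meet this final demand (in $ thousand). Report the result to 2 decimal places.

I − A =
  [   1.00    -0.10    -0.20]
  [   0.00     0.75    -0.40]
  [  -0.15     0.00     0.90]
Cofactors of I−A, C_ij = (−1)^(i+j)·(minor ij) (rows/columns in the sector order above):
  C_11 = (0.75)(0.90) − (-0.40)(0.00) = 0.6750
  C_12 = −[(0.00)(0.90) − (-0.40)(-0.15)] = 0.0600
  C_13 = (0.00)(0.00) − (0.75)(-0.15) = 0.1125
  C_21 = −[(-0.10)(0.90) − (-0.20)(0.00)] = 0.0900
  C_22 = (1.00)(0.90) − (-0.20)(-0.15) = 0.8700
  C_23 = −[(1.00)(0.00) − (-0.10)(-0.15)] = 0.0150
  C_31 = (-0.10)(-0.40) − (-0.20)(0.75) = 0.1900
  C_32 = −[(1.00)(-0.40) − (-0.20)(0.00)] = 0.4000
  C_33 = (1.00)(0.75) − (-0.10)(0.00) = 0.7500
det(I−A) = Σ_j (I−A)_1j·C_1j = (1.00)(0.6750) + (-0.10)(0.0600) + (-0.20)(0.1125) = 0.6465
adj(I−A) = Cᵀ =
  [ 0.6750   0.0900   0.1900]
  [ 0.0600   0.8700   0.4000]
  [ 0.1125   0.0150   0.7500]
(I − A)⁻¹ = adj(I−A) / det(I−A) ≈
  [   1.0441     0.1392     0.2939]
  [   0.0928     1.3457     0.6187]
  [   0.1740     0.0232     1.1601]
x = (I − A)⁻¹ d = adj(I−A)·d / det(I−A), with det(I−A) = 0.6465:
  x_C = (0.6750·480 + 0.0900·100 + 0.1900·100) / 0.6465 = 352.00 / 0.6465 ≈ 544.47
  x_F = (0.0600·480 + 0.8700·100 + 0.4000·100) / 0.6465 = 155.80 / 0.6465 ≈ 240.99
  x_S = (0.1125·480 + 0.0150·100 + 0.7500·100) / 0.6465 = 130.50 / 0.6465 ≈ 201.86

x_C = 544.47, x_F = 240.99, x_S = 201.86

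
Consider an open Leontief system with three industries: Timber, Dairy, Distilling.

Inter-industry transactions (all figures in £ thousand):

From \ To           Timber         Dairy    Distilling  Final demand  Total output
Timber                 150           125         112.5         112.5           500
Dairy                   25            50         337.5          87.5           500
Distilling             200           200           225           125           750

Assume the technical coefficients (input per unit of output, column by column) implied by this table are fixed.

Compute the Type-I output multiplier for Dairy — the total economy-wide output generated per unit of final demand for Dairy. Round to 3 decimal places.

Technical coefficients a_ij = z_ij / X_j:
  a_11 = 150/500 = 0.30, a_21 = 25/500 = 0.05, a_31 = 200/500 = 0.40
  a_12 = 125/500 = 0.25, a_22 = 50/500 = 0.10, a_32 = 200/500 = 0.40
  a_13 = 112.5/750 = 0.15, a_23 = 337.5/750 = 0.45, a_33 = 225/750 = 0.30
I − A =
  [   0.70    -0.25    -0.15]
  [  -0.05     0.90    -0.45]
  [  -0.40    -0.40     0.70]
Cofactors of I−A, C_ij = (−1)^(i+j)·(minor ij) (rows/columns in the sector order above):
  C_11 = (0.90)(0.70) − (-0.45)(-0.40) = 0.4500
  C_12 = −[(-0.05)(0.70) − (-0.45)(-0.40)] = 0.2150
  C_13 = (-0.05)(-0.40) − (0.90)(-0.40) = 0.3800
  C_21 = −[(-0.25)(0.70) − (-0.15)(-0.40)] = 0.2350
  C_22 = (0.70)(0.70) − (-0.15)(-0.40) = 0.4300
  C_23 = −[(0.70)(-0.40) − (-0.25)(-0.40)] = 0.3800
  C_31 = (-0.25)(-0.45) − (-0.15)(0.90) = 0.2475
  C_32 = −[(0.70)(-0.45) − (-0.15)(-0.05)] = 0.3225
  C_33 = (0.70)(0.90) − (-0.25)(-0.05) = 0.6175
det(I−A) = Σ_j (I−A)_1j·C_1j = (0.70)(0.4500) + (-0.25)(0.2150) + (-0.15)(0.3800) = 0.20425
adj(I−A) = Cᵀ =
  [ 0.4500   0.2350   0.2475]
  [ 0.2150   0.4300   0.3225]
  [ 0.3800   0.3800   0.6175]
(I − A)⁻¹ = adj(I−A) / det(I−A) ≈
  [   2.2032     1.1506     1.2118]
  [   1.0526     2.1053     1.5789]
  [   1.8605     1.8605     3.0233]
The output multiplier for sector j is the column-j sum of the Leontief inverse (I − A)⁻¹ = adj(I−A) / det(I−A).
Column 2 of adj(I−A): (0.2350, 0.4300, 0.3800); det(I−A) = 0.20425.
m_2 = (0.2350 + 0.4300 + 0.3800) / 0.20425 = 1.045 / 0.20425 ≈ 5.116.

m_2 = 5.116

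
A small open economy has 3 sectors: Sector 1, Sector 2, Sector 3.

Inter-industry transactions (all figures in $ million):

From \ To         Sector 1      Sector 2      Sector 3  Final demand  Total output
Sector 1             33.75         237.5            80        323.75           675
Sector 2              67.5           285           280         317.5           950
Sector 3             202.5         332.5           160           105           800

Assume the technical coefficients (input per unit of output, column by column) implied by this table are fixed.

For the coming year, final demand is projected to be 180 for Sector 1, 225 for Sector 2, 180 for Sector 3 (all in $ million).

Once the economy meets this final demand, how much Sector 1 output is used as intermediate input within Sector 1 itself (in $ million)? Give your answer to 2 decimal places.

z_11 = 23.19

Technical coefficients a_ij = z_ij / X_j:
  a_11 = 33.75/675 = 0.05, a_21 = 67.5/675 = 0.10, a_31 = 202.5/675 = 0.30
  a_12 = 237.5/950 = 0.25, a_22 = 285/950 = 0.30, a_32 = 332.5/950 = 0.35
  a_13 = 80/800 = 0.10, a_23 = 280/800 = 0.35, a_33 = 160/800 = 0.20
I − A =
  [   0.95    -0.25    -0.10]
  [  -0.10     0.70    -0.35]
  [  -0.30    -0.35     0.80]
Cofactors of I−A, C_ij = (−1)^(i+j)·(minor ij) (rows/columns in the sector order above):
  C_11 = (0.70)(0.80) − (-0.35)(-0.35) = 0.4375
  C_12 = −[(-0.10)(0.80) − (-0.35)(-0.30)] = 0.1850
  C_13 = (-0.10)(-0.35) − (0.70)(-0.30) = 0.2450
  C_21 = −[(-0.25)(0.80) − (-0.10)(-0.35)] = 0.2350
  C_22 = (0.95)(0.80) − (-0.10)(-0.30) = 0.7300
  C_23 = −[(0.95)(-0.35) − (-0.25)(-0.30)] = 0.4075
  C_31 = (-0.25)(-0.35) − (-0.10)(0.70) = 0.1575
  C_32 = −[(0.95)(-0.35) − (-0.10)(-0.10)] = 0.3425
  C_33 = (0.95)(0.70) − (-0.25)(-0.10) = 0.6400
det(I−A) = Σ_j (I−A)_1j·C_1j = (0.95)(0.4375) + (-0.25)(0.1850) + (-0.10)(0.2450) = 0.344875
adj(I−A) = Cᵀ =
  [ 0.4375   0.2350   0.1575]
  [ 0.1850   0.7300   0.3425]
  [ 0.2450   0.4075   0.6400]
(I − A)⁻¹ = adj(I−A) / det(I−A) ≈
  [   1.2686     0.6814     0.4567]
  [   0.5364     2.1167     0.9931]
  [   0.7104     1.1816     1.8557]
First solve x = (I − A)⁻¹ d = adj(I−A)·d / det(I−A); in particular x_1 = (0.4375·180 + 0.2350·225 + 0.1575·180) / 0.344875 = 159.975 / 0.344875 ≈ 463.8637.
Intermediate flow from 1 to 1: z_11 = a_11 · x_1 = 0.05 × 159.975 / 0.344875 = 7.99875 / 0.344875 ≈ 23.19.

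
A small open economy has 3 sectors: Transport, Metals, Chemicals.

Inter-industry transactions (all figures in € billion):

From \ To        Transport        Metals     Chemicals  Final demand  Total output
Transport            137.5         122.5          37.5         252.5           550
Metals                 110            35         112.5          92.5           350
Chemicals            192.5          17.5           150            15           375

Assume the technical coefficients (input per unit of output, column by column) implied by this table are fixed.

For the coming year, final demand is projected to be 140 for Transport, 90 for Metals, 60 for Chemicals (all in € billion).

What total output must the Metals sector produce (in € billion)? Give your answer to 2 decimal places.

x_2 = 295.75

Technical coefficients a_ij = z_ij / X_j:
  a_11 = 137.5/550 = 0.25, a_21 = 110/550 = 0.20, a_31 = 192.5/550 = 0.35
  a_12 = 122.5/350 = 0.35, a_22 = 35/350 = 0.10, a_32 = 17.5/350 = 0.05
  a_13 = 37.5/375 = 0.10, a_23 = 112.5/375 = 0.30, a_33 = 150/375 = 0.40
I − A =
  [   0.75    -0.35    -0.10]
  [  -0.20     0.90    -0.30]
  [  -0.35    -0.05     0.60]
Cofactors of I−A, C_ij = (−1)^(i+j)·(minor ij) (rows/columns in the sector order above):
  C_11 = (0.90)(0.60) − (-0.30)(-0.05) = 0.5250
  C_12 = −[(-0.20)(0.60) − (-0.30)(-0.35)] = 0.2250
  C_13 = (-0.20)(-0.05) − (0.90)(-0.35) = 0.3250
  C_21 = −[(-0.35)(0.60) − (-0.10)(-0.05)] = 0.2150
  C_22 = (0.75)(0.60) − (-0.10)(-0.35) = 0.4150
  C_23 = −[(0.75)(-0.05) − (-0.35)(-0.35)] = 0.1600
  C_31 = (-0.35)(-0.30) − (-0.10)(0.90) = 0.1950
  C_32 = −[(0.75)(-0.30) − (-0.10)(-0.20)] = 0.2450
  C_33 = (0.75)(0.90) − (-0.35)(-0.20) = 0.6050
det(I−A) = Σ_j (I−A)_1j·C_1j = (0.75)(0.5250) + (-0.35)(0.2250) + (-0.10)(0.3250) = 0.2825
adj(I−A) = Cᵀ =
  [ 0.5250   0.2150   0.1950]
  [ 0.2250   0.4150   0.2450]
  [ 0.3250   0.1600   0.6050]
(I − A)⁻¹ = adj(I−A) / det(I−A) ≈
  [   1.8584     0.7611     0.6903]
  [   0.7965     1.4690     0.8673]
  [   1.1504     0.5664     2.1416]
x = (I − A)⁻¹ d = adj(I−A)·d / det(I−A), with det(I−A) = 0.2825:
  x_1 = (0.5250·140 + 0.2150·90 + 0.1950·60) / 0.2825 = 104.55 / 0.2825 ≈ 370.09
  x_2 = (0.2250·140 + 0.4150·90 + 0.2450·60) / 0.2825 = 83.55 / 0.2825 ≈ 295.75
  x_3 = (0.3250·140 + 0.1600·90 + 0.6050·60) / 0.2825 = 96.20 / 0.2825 ≈ 340.53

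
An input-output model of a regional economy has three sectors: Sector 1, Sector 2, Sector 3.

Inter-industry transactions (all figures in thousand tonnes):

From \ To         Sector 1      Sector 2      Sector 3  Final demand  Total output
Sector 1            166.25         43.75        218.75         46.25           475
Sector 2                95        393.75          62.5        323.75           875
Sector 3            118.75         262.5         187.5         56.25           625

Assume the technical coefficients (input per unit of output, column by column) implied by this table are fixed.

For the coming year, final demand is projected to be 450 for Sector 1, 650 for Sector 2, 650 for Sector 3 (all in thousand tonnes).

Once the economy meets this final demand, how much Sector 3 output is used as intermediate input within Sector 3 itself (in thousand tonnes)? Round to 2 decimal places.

z_33 = 879.46

Technical coefficients a_ij = z_ij / X_j:
  a_11 = 166.25/475 = 0.35, a_21 = 95/475 = 0.20, a_31 = 118.75/475 = 0.25
  a_12 = 43.75/875 = 0.05, a_22 = 393.75/875 = 0.45, a_32 = 262.5/875 = 0.30
  a_13 = 218.75/625 = 0.35, a_23 = 62.5/625 = 0.10, a_33 = 187.5/625 = 0.30
I − A =
  [   0.65    -0.05    -0.35]
  [  -0.20     0.55    -0.10]
  [  -0.25    -0.30     0.70]
Cofactors of I−A, C_ij = (−1)^(i+j)·(minor ij) (rows/columns in the sector order above):
  C_11 = (0.55)(0.70) − (-0.10)(-0.30) = 0.3550
  C_12 = −[(-0.20)(0.70) − (-0.10)(-0.25)] = 0.1650
  C_13 = (-0.20)(-0.30) − (0.55)(-0.25) = 0.1975
  C_21 = −[(-0.05)(0.70) − (-0.35)(-0.30)] = 0.1400
  C_22 = (0.65)(0.70) − (-0.35)(-0.25) = 0.3675
  C_23 = −[(0.65)(-0.30) − (-0.05)(-0.25)] = 0.2075
  C_31 = (-0.05)(-0.10) − (-0.35)(0.55) = 0.1975
  C_32 = −[(0.65)(-0.10) − (-0.35)(-0.20)] = 0.1350
  C_33 = (0.65)(0.55) − (-0.05)(-0.20) = 0.3475
det(I−A) = Σ_j (I−A)_1j·C_1j = (0.65)(0.3550) + (-0.05)(0.1650) + (-0.35)(0.1975) = 0.153375
adj(I−A) = Cᵀ =
  [ 0.3550   0.1400   0.1975]
  [ 0.1650   0.3675   0.1350]
  [ 0.1975   0.2075   0.3475]
(I − A)⁻¹ = adj(I−A) / det(I−A) ≈
  [   2.3146     0.9128     1.2877]
  [   1.0758     2.3961     0.8802]
  [   1.2877     1.3529     2.2657]
First solve x = (I − A)⁻¹ d = adj(I−A)·d / det(I−A); in particular x_3 = (0.1975·450 + 0.2075·650 + 0.3475·650) / 0.153375 = 449.625 / 0.153375 ≈ 2931.5403.
Intermediate flow from 3 to 3: z_33 = a_33 · x_3 = 0.30 × 449.625 / 0.153375 = 134.8875 / 0.153375 ≈ 879.46.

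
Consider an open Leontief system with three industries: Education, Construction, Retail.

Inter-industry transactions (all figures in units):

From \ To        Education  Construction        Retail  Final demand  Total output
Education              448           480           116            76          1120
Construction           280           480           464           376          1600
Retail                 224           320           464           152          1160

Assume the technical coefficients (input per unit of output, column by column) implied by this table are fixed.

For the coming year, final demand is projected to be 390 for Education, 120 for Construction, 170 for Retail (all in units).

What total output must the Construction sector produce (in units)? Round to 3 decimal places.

x_C = 1513.362

Technical coefficients a_ij = z_ij / X_j:
  a_EE = 448/1120 = 0.40, a_CE = 280/1120 = 0.25, a_RE = 224/1120 = 0.20
  a_EC = 480/1600 = 0.30, a_CC = 480/1600 = 0.30, a_RC = 320/1600 = 0.20
  a_ER = 116/1160 = 0.10, a_CR = 464/1160 = 0.40, a_RR = 464/1160 = 0.40
I − A =
  [   0.60    -0.30    -0.10]
  [  -0.25     0.70    -0.40]
  [  -0.20    -0.20     0.60]
Cofactors of I−A, C_ij = (−1)^(i+j)·(minor ij) (rows/columns in the sector order above):
  C_11 = (0.70)(0.60) − (-0.40)(-0.20) = 0.3400
  C_12 = −[(-0.25)(0.60) − (-0.40)(-0.20)] = 0.2300
  C_13 = (-0.25)(-0.20) − (0.70)(-0.20) = 0.1900
  C_21 = −[(-0.30)(0.60) − (-0.10)(-0.20)] = 0.2000
  C_22 = (0.60)(0.60) − (-0.10)(-0.20) = 0.3400
  C_23 = −[(0.60)(-0.20) − (-0.30)(-0.20)] = 0.1800
  C_31 = (-0.30)(-0.40) − (-0.10)(0.70) = 0.1900
  C_32 = −[(0.60)(-0.40) − (-0.10)(-0.25)] = 0.2650
  C_33 = (0.60)(0.70) − (-0.30)(-0.25) = 0.3450
det(I−A) = Σ_j (I−A)_1j·C_1j = (0.60)(0.3400) + (-0.30)(0.2300) + (-0.10)(0.1900) = 0.1160
adj(I−A) = Cᵀ =
  [ 0.3400   0.2000   0.1900]
  [ 0.2300   0.3400   0.2650]
  [ 0.1900   0.1800   0.3450]
(I − A)⁻¹ = adj(I−A) / det(I−A) ≈
  [   2.9310     1.7241     1.6379]
  [   1.9828     2.9310     2.2845]
  [   1.6379     1.5517     2.9741]
x = (I − A)⁻¹ d = adj(I−A)·d / det(I−A), with det(I−A) = 0.1160:
  x_E = (0.3400·390 + 0.2000·120 + 0.1900·170) / 0.1160 = 188.90 / 0.1160 ≈ 1628.448
  x_C = (0.2300·390 + 0.3400·120 + 0.2650·170) / 0.1160 = 175.55 / 0.1160 ≈ 1513.362
  x_R = (0.1900·390 + 0.1800·120 + 0.3450·170) / 0.1160 = 154.35 / 0.1160 ≈ 1330.603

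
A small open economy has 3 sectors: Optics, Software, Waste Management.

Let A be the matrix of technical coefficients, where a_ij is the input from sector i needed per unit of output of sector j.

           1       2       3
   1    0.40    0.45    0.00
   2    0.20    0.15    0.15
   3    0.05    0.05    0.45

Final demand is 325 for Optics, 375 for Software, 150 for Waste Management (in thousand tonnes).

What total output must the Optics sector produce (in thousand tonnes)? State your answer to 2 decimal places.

I − A =
  [   0.60    -0.45     0.00]
  [  -0.20     0.85    -0.15]
  [  -0.05    -0.05     0.55]
Cofactors of I−A, C_ij = (−1)^(i+j)·(minor ij) (rows/columns in the sector order above):
  C_11 = (0.85)(0.55) − (-0.15)(-0.05) = 0.4600
  C_12 = −[(-0.20)(0.55) − (-0.15)(-0.05)] = 0.1175
  C_13 = (-0.20)(-0.05) − (0.85)(-0.05) = 0.0525
  C_21 = −[(-0.45)(0.55) − (0.00)(-0.05)] = 0.2475
  C_22 = (0.60)(0.55) − (0.00)(-0.05) = 0.3300
  C_23 = −[(0.60)(-0.05) − (-0.45)(-0.05)] = 0.0525
  C_31 = (-0.45)(-0.15) − (0.00)(0.85) = 0.0675
  C_32 = −[(0.60)(-0.15) − (0.00)(-0.20)] = 0.0900
  C_33 = (0.60)(0.85) − (-0.45)(-0.20) = 0.4200
det(I−A) = Σ_j (I−A)_1j·C_1j = (0.60)(0.4600) + (-0.45)(0.1175) + (0.00)(0.0525) = 0.223125
adj(I−A) = Cᵀ =
  [ 0.4600   0.2475   0.0675]
  [ 0.1175   0.3300   0.0900]
  [ 0.0525   0.0525   0.4200]
(I − A)⁻¹ = adj(I−A) / det(I−A) ≈
  [   2.0616     1.1092     0.3025]
  [   0.5266     1.4790     0.4034]
  [   0.2353     0.2353     1.8824]
x = (I − A)⁻¹ d = adj(I−A)·d / det(I−A), with det(I−A) = 0.223125:
  x_1 = (0.4600·325 + 0.2475·375 + 0.0675·150) / 0.223125 = 252.4375 / 0.223125 ≈ 1131.37
  x_2 = (0.1175·325 + 0.3300·375 + 0.0900·150) / 0.223125 = 175.4375 / 0.223125 ≈ 786.27
  x_3 = (0.0525·325 + 0.0525·375 + 0.4200·150) / 0.223125 = 99.75 / 0.223125 ≈ 447.06

x_1 = 1131.37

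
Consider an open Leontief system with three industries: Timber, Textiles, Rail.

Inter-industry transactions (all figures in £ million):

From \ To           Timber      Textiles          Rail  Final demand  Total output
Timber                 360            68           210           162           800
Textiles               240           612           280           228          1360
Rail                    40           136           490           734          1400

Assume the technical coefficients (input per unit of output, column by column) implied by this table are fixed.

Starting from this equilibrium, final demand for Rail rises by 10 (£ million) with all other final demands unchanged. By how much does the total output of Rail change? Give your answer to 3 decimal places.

Technical coefficients a_ij = z_ij / X_j:
  a_11 = 360/800 = 0.45, a_21 = 240/800 = 0.30, a_31 = 40/800 = 0.05
  a_12 = 68/1360 = 0.05, a_22 = 612/1360 = 0.45, a_32 = 136/1360 = 0.10
  a_13 = 210/1400 = 0.15, a_23 = 280/1400 = 0.20, a_33 = 490/1400 = 0.35
I − A =
  [   0.55    -0.05    -0.15]
  [  -0.30     0.55    -0.20]
  [  -0.05    -0.10     0.65]
Cofactors of I−A, C_ij = (−1)^(i+j)·(minor ij) (rows/columns in the sector order above):
  C_11 = (0.55)(0.65) − (-0.20)(-0.10) = 0.3375
  C_12 = −[(-0.30)(0.65) − (-0.20)(-0.05)] = 0.2050
  C_13 = (-0.30)(-0.10) − (0.55)(-0.05) = 0.0575
  C_21 = −[(-0.05)(0.65) − (-0.15)(-0.10)] = 0.0475
  C_22 = (0.55)(0.65) − (-0.15)(-0.05) = 0.3500
  C_23 = −[(0.55)(-0.10) − (-0.05)(-0.05)] = 0.0575
  C_31 = (-0.05)(-0.20) − (-0.15)(0.55) = 0.0925
  C_32 = −[(0.55)(-0.20) − (-0.15)(-0.30)] = 0.1550
  C_33 = (0.55)(0.55) − (-0.05)(-0.30) = 0.2875
det(I−A) = Σ_j (I−A)_1j·C_1j = (0.55)(0.3375) + (-0.05)(0.2050) + (-0.15)(0.0575) = 0.16675
adj(I−A) = Cᵀ =
  [ 0.3375   0.0475   0.0925]
  [ 0.2050   0.3500   0.1550]
  [ 0.0575   0.0575   0.2875]
(I − A)⁻¹ = adj(I−A) / det(I−A) ≈
  [   2.0240     0.2849     0.5547]
  [   1.2294     2.0990     0.9295]
  [   0.3448     0.3448     1.7241]
Δx = (I − A)⁻¹ Δd with Δd having +10 in the Rail component and 0 elsewhere.
So Δx_3 = L_33 · (+10), where L_33 = adj(I−A)_33 / det(I−A) = 0.2875 / 0.16675.
Δx_3 = 0.2875 × (+10) / 0.16675 = 2.875 / 0.16675 ≈ 17.241.

Δx_3 = 17.241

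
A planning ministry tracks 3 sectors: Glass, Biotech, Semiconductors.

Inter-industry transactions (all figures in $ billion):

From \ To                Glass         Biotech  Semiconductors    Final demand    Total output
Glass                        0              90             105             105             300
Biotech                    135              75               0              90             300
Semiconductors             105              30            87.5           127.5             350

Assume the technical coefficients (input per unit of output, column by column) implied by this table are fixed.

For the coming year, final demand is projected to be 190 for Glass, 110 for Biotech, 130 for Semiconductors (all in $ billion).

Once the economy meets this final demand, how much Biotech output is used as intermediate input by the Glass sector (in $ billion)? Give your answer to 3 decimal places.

Technical coefficients a_ij = z_ij / X_j:
  a_11 = 0/300 = 0.00, a_21 = 135/300 = 0.45, a_31 = 105/300 = 0.35
  a_12 = 90/300 = 0.30, a_22 = 75/300 = 0.25, a_32 = 30/300 = 0.10
  a_13 = 105/350 = 0.30, a_23 = 0/350 = 0.00, a_33 = 87.5/350 = 0.25
I − A =
  [   1.00    -0.30    -0.30]
  [  -0.45     0.75     0.00]
  [  -0.35    -0.10     0.75]
Cofactors of I−A, C_ij = (−1)^(i+j)·(minor ij) (rows/columns in the sector order above):
  C_11 = (0.75)(0.75) − (0.00)(-0.10) = 0.5625
  C_12 = −[(-0.45)(0.75) − (0.00)(-0.35)] = 0.3375
  C_13 = (-0.45)(-0.10) − (0.75)(-0.35) = 0.3075
  C_21 = −[(-0.30)(0.75) − (-0.30)(-0.10)] = 0.2550
  C_22 = (1.00)(0.75) − (-0.30)(-0.35) = 0.6450
  C_23 = −[(1.00)(-0.10) − (-0.30)(-0.35)] = 0.2050
  C_31 = (-0.30)(0.00) − (-0.30)(0.75) = 0.2250
  C_32 = −[(1.00)(0.00) − (-0.30)(-0.45)] = 0.1350
  C_33 = (1.00)(0.75) − (-0.30)(-0.45) = 0.6150
det(I−A) = Σ_j (I−A)_1j·C_1j = (1.00)(0.5625) + (-0.30)(0.3375) + (-0.30)(0.3075) = 0.3690
adj(I−A) = Cᵀ =
  [ 0.5625   0.2550   0.2250]
  [ 0.3375   0.6450   0.1350]
  [ 0.3075   0.2050   0.6150]
(I − A)⁻¹ = adj(I−A) / det(I−A) ≈
  [   1.5244     0.6911     0.6098]
  [   0.9146     1.7480     0.3659]
  [   0.8333     0.5556     1.6667]
First solve x = (I − A)⁻¹ d = adj(I−A)·d / det(I−A); in particular x_1 = (0.5625·190 + 0.2550·110 + 0.2250·130) / 0.3690 = 164.175 / 0.3690 ≈ 444.91870.
Intermediate flow from 2 to 1: z_21 = a_21 · x_1 = 0.45 × 164.175 / 0.3690 = 73.87875 / 0.3690 ≈ 200.213.

z_21 = 200.213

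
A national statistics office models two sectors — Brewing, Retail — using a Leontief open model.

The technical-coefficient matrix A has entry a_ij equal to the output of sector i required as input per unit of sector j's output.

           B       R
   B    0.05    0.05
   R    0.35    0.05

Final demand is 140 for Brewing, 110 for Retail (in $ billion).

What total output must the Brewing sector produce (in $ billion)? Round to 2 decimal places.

x_B = 156.50

I − A =
  [   0.95    -0.05]
  [  -0.35     0.95]
det(I−A) = (0.95)(0.95) − (-0.05)(-0.35) = 0.8850
adj(I−A) = [[0.95, 0.05], [0.35, 0.95]]
(I − A)⁻¹ = adj(I−A) / det(I−A) ≈
  [   1.0734     0.0565]
  [   0.3955     1.0734]
x = (I − A)⁻¹ d = adj(I−A)·d / det(I−A), with det(I−A) = 0.8850:
  x_B = (0.95·140 + 0.05·110) / 0.8850 = 138.50 / 0.8850 ≈ 156.50
  x_R = (0.35·140 + 0.95·110) / 0.8850 = 153.50 / 0.8850 ≈ 173.45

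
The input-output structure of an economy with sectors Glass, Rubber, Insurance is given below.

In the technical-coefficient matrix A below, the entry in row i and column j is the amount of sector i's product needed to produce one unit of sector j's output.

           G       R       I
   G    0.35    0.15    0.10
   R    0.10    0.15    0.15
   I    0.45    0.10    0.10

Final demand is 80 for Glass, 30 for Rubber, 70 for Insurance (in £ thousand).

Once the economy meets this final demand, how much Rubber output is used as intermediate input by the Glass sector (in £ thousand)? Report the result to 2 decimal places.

I − A =
  [   0.65    -0.15    -0.10]
  [  -0.10     0.85    -0.15]
  [  -0.45    -0.10     0.90]
Cofactors of I−A, C_ij = (−1)^(i+j)·(minor ij) (rows/columns in the sector order above):
  C_11 = (0.85)(0.90) − (-0.15)(-0.10) = 0.7500
  C_12 = −[(-0.10)(0.90) − (-0.15)(-0.45)] = 0.1575
  C_13 = (-0.10)(-0.10) − (0.85)(-0.45) = 0.3925
  C_21 = −[(-0.15)(0.90) − (-0.10)(-0.10)] = 0.1450
  C_22 = (0.65)(0.90) − (-0.10)(-0.45) = 0.5400
  C_23 = −[(0.65)(-0.10) − (-0.15)(-0.45)] = 0.1325
  C_31 = (-0.15)(-0.15) − (-0.10)(0.85) = 0.1075
  C_32 = −[(0.65)(-0.15) − (-0.10)(-0.10)] = 0.1075
  C_33 = (0.65)(0.85) − (-0.15)(-0.10) = 0.5375
det(I−A) = Σ_j (I−A)_1j·C_1j = (0.65)(0.7500) + (-0.15)(0.1575) + (-0.10)(0.3925) = 0.424625
adj(I−A) = Cᵀ =
  [ 0.7500   0.1450   0.1075]
  [ 0.1575   0.5400   0.1075]
  [ 0.3925   0.1325   0.5375]
(I − A)⁻¹ = adj(I−A) / det(I−A) ≈
  [   1.7663     0.3415     0.2532]
  [   0.3709     1.2717     0.2532]
  [   0.9243     0.3120     1.2658]
First solve x = (I − A)⁻¹ d = adj(I−A)·d / det(I−A); in particular x_G = (0.7500·80 + 0.1450·30 + 0.1075·70) / 0.424625 = 71.875 / 0.424625 ≈ 169.2670.
Intermediate flow from R to G: z_RG = a_RG · x_G = 0.10 × 71.875 / 0.424625 = 7.1875 / 0.424625 ≈ 16.93.

z_RG = 16.93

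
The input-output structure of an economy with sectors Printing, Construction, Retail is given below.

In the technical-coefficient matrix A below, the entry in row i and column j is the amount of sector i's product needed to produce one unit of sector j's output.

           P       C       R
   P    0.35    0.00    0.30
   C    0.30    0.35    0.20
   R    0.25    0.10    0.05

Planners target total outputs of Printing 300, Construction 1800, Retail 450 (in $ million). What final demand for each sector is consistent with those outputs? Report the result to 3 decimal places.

d_P = 60.000, d_C = 990.000, d_R = 172.500

I − A =
  [   0.65     0.00    -0.30]
  [  -0.30     0.65    -0.20]
  [  -0.25    -0.10     0.95]
d = (I − A) x:
  d_P = (+0.65)·300 + (+0.00)·1800 + (-0.30)·450 = 60.000
  d_C = (-0.30)·300 + (+0.65)·1800 + (-0.20)·450 = 990.000
  d_R = (-0.25)·300 + (-0.10)·1800 + (+0.95)·450 = 172.500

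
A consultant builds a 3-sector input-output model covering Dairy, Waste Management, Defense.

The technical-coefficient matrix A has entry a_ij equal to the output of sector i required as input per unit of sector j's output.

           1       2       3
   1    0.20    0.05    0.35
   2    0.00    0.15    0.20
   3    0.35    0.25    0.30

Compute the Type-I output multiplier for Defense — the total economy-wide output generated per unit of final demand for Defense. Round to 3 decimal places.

I − A =
  [   0.80    -0.05    -0.35]
  [   0.00     0.85    -0.20]
  [  -0.35    -0.25     0.70]
Cofactors of I−A, C_ij = (−1)^(i+j)·(minor ij) (rows/columns in the sector order above):
  C_11 = (0.85)(0.70) − (-0.20)(-0.25) = 0.5450
  C_12 = −[(0.00)(0.70) − (-0.20)(-0.35)] = 0.0700
  C_13 = (0.00)(-0.25) − (0.85)(-0.35) = 0.2975
  C_21 = −[(-0.05)(0.70) − (-0.35)(-0.25)] = 0.1225
  C_22 = (0.80)(0.70) − (-0.35)(-0.35) = 0.4375
  C_23 = −[(0.80)(-0.25) − (-0.05)(-0.35)] = 0.2175
  C_31 = (-0.05)(-0.20) − (-0.35)(0.85) = 0.3075
  C_32 = −[(0.80)(-0.20) − (-0.35)(0.00)] = 0.1600
  C_33 = (0.80)(0.85) − (-0.05)(0.00) = 0.6800
det(I−A) = Σ_j (I−A)_1j·C_1j = (0.80)(0.5450) + (-0.05)(0.0700) + (-0.35)(0.2975) = 0.328375
adj(I−A) = Cᵀ =
  [ 0.5450   0.1225   0.3075]
  [ 0.0700   0.4375   0.1600]
  [ 0.2975   0.2175   0.6800]
(I − A)⁻¹ = adj(I−A) / det(I−A) ≈
  [   1.6597     0.3730     0.9364]
  [   0.2132     1.3323     0.4872]
  [   0.9060     0.6624     2.0708]
The output multiplier for sector j is the column-j sum of the Leontief inverse (I − A)⁻¹ = adj(I−A) / det(I−A).
Column 3 of adj(I−A): (0.3075, 0.1600, 0.6800); det(I−A) = 0.328375.
m_3 = (0.3075 + 0.1600 + 0.6800) / 0.328375 = 1.1475 / 0.328375 ≈ 3.494.

m_3 = 3.494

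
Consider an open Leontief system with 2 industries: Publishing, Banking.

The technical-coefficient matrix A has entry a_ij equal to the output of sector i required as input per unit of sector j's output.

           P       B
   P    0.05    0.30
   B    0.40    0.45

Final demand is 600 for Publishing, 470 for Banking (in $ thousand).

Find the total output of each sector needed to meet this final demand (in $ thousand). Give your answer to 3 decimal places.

I − A =
  [   0.95    -0.30]
  [  -0.40     0.55]
det(I−A) = (0.95)(0.55) − (-0.30)(-0.40) = 0.4025
adj(I−A) = [[0.55, 0.30], [0.40, 0.95]]
(I − A)⁻¹ = adj(I−A) / det(I−A) ≈
  [   1.3665     0.7453]
  [   0.9938     2.3602]
x = (I − A)⁻¹ d = adj(I−A)·d / det(I−A), with det(I−A) = 0.4025:
  x_P = (0.55·600 + 0.30·470) / 0.4025 = 471.00 / 0.4025 ≈ 1170.186
  x_B = (0.40·600 + 0.95·470) / 0.4025 = 686.50 / 0.4025 ≈ 1705.590

x_P = 1170.186, x_B = 1705.590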